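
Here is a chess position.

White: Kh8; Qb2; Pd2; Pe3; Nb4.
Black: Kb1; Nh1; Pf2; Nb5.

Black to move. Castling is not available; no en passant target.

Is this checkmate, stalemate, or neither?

Black to move; black king on b1.
In check: yes, from the white queen on b2.
King squares — a1: attacked by Qb2; c1: attacked by Qb2; a2: attacked by Qb2; b2: available; c2: attacked by Qb2.
Legal moves for Black: Kxb2.
Black is in check but has 1 legal move → neither.

neither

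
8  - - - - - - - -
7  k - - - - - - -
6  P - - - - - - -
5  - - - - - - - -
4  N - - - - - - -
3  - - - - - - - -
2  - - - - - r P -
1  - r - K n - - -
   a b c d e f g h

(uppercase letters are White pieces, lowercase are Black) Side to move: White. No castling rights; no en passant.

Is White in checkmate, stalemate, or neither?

White to move; white king on d1.
In check: yes, from the black rook on b1.
King squares — c1: attacked by Rb1; e1: attacked by Rb1; c2: attacked by Ne1; d2: attacked by Rf2; e2: attacked by Rf2.
Legal moves for White: none.
In check with no legal moves → checkmate.

checkmate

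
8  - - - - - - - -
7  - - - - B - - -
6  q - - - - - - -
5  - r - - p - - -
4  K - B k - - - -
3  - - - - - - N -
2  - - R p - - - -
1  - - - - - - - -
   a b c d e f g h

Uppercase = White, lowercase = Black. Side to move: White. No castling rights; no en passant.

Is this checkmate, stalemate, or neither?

checkmate

White to move; white king on a4.
In check: yes, from the black queen on a6.
King squares — a3: attacked by Qa6; b3: attacked by Rb5; b4: attacked by Rb5; a5: attacked by Rb5; b5: attacked by Qa6.
Legal moves for White: none.
In check with no legal moves → checkmate.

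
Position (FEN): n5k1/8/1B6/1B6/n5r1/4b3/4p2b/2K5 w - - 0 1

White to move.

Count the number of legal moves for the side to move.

3

White to move; king on c1.
In check: yes, from the black bishop on e3.
Legal moves: Kc2, Kb1, Bxe3.
Count: 3.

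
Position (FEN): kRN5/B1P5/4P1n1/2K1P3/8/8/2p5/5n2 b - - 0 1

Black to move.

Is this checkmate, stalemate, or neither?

checkmate

Black to move; black king on a8.
In check: yes, from the white rook on b8.
King squares — a7: attacked by Nc8; b7: attacked by Rb8; b8: attacked by Ba7.
Legal moves for Black: none.
In check with no legal moves → checkmate.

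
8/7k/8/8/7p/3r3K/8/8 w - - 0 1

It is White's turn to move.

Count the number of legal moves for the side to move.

White to move; king on h3.
In check: yes, from the black rook on d3.
Legal moves: Kxh4, Kg4, Kh2, Kg2.
Count: 4.

4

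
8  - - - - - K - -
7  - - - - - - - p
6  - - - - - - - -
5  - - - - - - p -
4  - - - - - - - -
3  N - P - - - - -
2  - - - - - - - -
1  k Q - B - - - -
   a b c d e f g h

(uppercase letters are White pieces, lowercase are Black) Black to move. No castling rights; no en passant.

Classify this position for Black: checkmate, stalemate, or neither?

Black to move; black king on a1.
In check: yes, from the white queen on b1.
King squares — b1: attacked by Na3; a2: attacked by Qb1; b2: attacked by Qb1.
Legal moves for Black: none.
In check with no legal moves → checkmate.

checkmate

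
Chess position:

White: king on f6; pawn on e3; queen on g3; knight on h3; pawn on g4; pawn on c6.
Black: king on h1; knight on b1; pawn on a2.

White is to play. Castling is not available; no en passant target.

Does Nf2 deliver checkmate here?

After Nf2: black king on h1; in check: yes, from the white knight on f2.
King squares — g1: attacked by Qg3; g2: attacked by Qg3; h2: attacked by Qg3.
Black has no legal moves → checkmate.

yes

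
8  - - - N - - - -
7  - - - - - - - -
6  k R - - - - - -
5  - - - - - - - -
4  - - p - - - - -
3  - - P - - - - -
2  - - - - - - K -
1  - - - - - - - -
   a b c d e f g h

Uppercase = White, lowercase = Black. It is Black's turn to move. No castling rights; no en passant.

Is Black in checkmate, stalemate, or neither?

Black to move; black king on a6.
In check: yes, from the white rook on b6.
Legal moves for Black: Ka7, Kxb6, Ka5.
Black is in check but has 3 legal moves → neither.

neither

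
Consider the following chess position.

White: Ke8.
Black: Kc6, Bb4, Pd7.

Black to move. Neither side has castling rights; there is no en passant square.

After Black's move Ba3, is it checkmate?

no

After Ba3: white king on e8; in check: no.
White is not in check, so this cannot be checkmate.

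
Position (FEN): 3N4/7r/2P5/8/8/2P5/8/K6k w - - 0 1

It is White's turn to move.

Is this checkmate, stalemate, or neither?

neither

White to move; white king on a1.
In check: no.
Legal moves for White: Nf7, Nb7, Ne6, Kb2, Ka2, Kb1, c7, c4.
White has 8 legal moves and is not in check → neither.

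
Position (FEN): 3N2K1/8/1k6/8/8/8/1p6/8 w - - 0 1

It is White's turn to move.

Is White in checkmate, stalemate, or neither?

White to move; white king on g8.
In check: no.
Legal moves for White: Kh8, Kf8, Kh7, Kg7, Kf7, Nf7, Nb7, Ne6, Nc6.
White has 9 legal moves and is not in check → neither.

neither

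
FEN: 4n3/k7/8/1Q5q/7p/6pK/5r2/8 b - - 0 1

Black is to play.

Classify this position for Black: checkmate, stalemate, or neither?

Black to move; black king on a7.
In check: no.
Legal moves for Black include: Ng7, Nc7, Nf6, Nd6, Ka8, Qh8, Qh7, Qf7, Qh6, Qg6, Qg5, Qf5+, Qe5, Qd5, Qc5, Qxb5, Qg4+, Qf3, ... (list truncated; more exist).
Black has legal moves and is not in check → neither.

neither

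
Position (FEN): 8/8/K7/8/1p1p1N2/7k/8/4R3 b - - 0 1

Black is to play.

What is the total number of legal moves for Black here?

Black to move; king on h3.
In check: yes, from the white knight on f4.
Legal moves: Kh4, Kg4, Kg3, Kh2.
Count: 4.

4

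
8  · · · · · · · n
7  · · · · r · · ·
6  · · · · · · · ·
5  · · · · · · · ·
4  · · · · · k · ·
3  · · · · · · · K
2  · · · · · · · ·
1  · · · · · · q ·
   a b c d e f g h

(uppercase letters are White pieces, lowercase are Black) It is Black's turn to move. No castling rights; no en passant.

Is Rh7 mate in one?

yes

After Rh7: white king on h3; in check: yes, from the black rook on h7.
King squares — g2: attacked by Qg1; h2: attacked by Qg1; g3: attacked by Qg1; g4: attacked by Qg1; h4: attacked by Rh7.
White has no legal moves → checkmate.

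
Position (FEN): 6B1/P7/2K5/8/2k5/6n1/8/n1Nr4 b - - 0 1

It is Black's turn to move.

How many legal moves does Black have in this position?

Black to move; king on c4.
In check: yes, from the white bishop on g8.
Legal moves: Kd4, Kb4, Kc3, Rd5.
Count: 4.

4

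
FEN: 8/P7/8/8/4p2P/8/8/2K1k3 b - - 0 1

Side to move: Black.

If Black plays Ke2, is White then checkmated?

After Ke2: white king on c1; in check: no.
White is not in check, so this cannot be checkmate.

no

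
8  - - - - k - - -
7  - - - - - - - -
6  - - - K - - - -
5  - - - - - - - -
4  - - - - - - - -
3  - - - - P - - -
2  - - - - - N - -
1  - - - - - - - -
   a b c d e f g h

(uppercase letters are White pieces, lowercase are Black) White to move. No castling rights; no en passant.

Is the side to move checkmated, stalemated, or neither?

neither

White to move; white king on d6.
In check: no.
Legal moves for White: Kc7, Ke6, Kc6, Ke5, Kd5, Kc5, Ng4, Ne4, Nh3, Nd3, Nh1, Nd1, e4.
White has 13 legal moves and is not in check → neither.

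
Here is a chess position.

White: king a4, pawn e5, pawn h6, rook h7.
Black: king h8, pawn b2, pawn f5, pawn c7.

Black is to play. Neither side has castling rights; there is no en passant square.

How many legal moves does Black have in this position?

2

Black to move; king on h8.
In check: yes, from the white rook on h7.
Legal moves: Kg8, Kxh7.
Count: 2.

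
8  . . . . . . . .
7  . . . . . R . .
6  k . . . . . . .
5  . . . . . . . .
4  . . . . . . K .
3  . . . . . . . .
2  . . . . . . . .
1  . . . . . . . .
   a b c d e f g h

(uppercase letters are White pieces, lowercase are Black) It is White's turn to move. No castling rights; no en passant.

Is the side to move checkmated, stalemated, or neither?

neither

White to move; white king on g4.
In check: no.
Legal moves for White include: Rf8, Rh7, Rg7, Re7, Rd7, Rc7, Rb7, Ra7+, Rf6+, Rf5, Rf4, Rf3, Rf2, Rf1, Kh5, Kg5, Kf5, Kh4, ... (list truncated; more exist).
White has legal moves and is not in check → neither.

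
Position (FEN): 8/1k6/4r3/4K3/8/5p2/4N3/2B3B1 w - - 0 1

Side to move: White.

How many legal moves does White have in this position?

5

White to move; king on e5.
In check: yes, from the black rook on e6.
Legal moves: Kxe6, Kf5, Kd5, Kf4, Kd4.
Count: 5.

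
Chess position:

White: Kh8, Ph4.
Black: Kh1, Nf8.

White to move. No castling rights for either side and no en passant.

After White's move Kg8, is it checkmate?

After Kg8: black king on h1; in check: no.
Black is not in check, so this cannot be checkmate.

no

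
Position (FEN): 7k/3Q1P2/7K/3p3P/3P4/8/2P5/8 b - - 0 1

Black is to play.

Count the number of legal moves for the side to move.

0

Black to move; king on h8.
In check: no.
Legal moves: none.
Count: 0.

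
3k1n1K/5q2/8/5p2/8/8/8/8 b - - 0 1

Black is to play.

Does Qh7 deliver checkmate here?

yes

After Qh7: white king on h8; in check: yes, from the black queen on h7.
King squares — g7: attacked by Qh7; h7: attacked by Nf8; g8: attacked by Qh7.
White has no legal moves → checkmate.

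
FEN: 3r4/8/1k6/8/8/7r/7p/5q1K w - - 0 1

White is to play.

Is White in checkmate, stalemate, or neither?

White to move; white king on h1.
In check: yes, from the black queen on f1.
King squares — g1: attacked by Qf1; g2: attacked by Qf1; h2: attacked by Rh3.
Legal moves for White: none.
In check with no legal moves → checkmate.

checkmate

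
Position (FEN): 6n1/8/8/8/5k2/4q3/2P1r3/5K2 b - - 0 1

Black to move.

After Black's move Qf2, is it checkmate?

After Qf2: white king on f1; in check: yes, from the black queen on f2.
King squares — e1: attacked by Re2; g1: attacked by Qf2; e2: attacked by Qf2; f2: attacked by Re2; g2: attacked by Qf2.
White has no legal moves → checkmate.

yes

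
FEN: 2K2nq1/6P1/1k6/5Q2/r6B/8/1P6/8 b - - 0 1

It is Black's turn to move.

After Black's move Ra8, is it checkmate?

yes

After Ra8: white king on c8; in check: yes, from the black rook on a8.
King squares — b7: attacked by Kb6; c7: attacked by Kb6; d7: attacked by Nf8; b8: attacked by Ra8; d8: attacked by Ra8.
White has no legal moves → checkmate.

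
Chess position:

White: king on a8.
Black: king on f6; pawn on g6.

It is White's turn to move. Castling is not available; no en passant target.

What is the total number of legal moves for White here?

White to move; king on a8.
In check: no.
Legal moves: Kb8, Kb7, Ka7.
Count: 3.

3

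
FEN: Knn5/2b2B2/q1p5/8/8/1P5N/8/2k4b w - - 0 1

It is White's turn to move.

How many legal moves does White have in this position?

0

White to move; king on a8.
In check: yes, from the black queen on a6.
Legal moves: none.
Count: 0.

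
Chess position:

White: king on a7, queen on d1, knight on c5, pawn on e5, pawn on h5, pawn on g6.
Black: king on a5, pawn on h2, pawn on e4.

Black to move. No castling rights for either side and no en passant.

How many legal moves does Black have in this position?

Black to move; king on a5.
In check: no.
Legal moves: Kb5, Kb4, e3, h1=Q, h1=R, h1=B, h1=N.
Count: 7.

7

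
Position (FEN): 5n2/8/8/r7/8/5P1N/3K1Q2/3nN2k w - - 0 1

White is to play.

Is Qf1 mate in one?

After Qf1: black king on h1; in check: yes, from the white queen on f1.
Black has 1 legal reply: Kh2.
In check but a legal move exists → not checkmate.

no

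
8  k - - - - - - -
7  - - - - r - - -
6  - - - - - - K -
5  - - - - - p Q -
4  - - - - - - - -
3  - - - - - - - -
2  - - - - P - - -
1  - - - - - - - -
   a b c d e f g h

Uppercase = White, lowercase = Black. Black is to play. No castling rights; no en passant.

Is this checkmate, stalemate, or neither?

Black to move; black king on a8.
In check: no.
Legal moves for Black: Kb8, Kb7, Ka7, Re8, Rh7, Rg7+, Rf7, Rd7, Rc7, Rb7, Ra7, Re6+, Re5, Re4, Re3, Rxe2, f4.
Black has 17 legal moves and is not in check → neither.

neither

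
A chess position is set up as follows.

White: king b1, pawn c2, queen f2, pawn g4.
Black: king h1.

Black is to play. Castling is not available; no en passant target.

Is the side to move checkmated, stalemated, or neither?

stalemate

Black to move; black king on h1.
In check: no.
King squares — g1: attacked by Qf2; g2: attacked by Qf2; h2: attacked by Qf2.
Legal moves for Black: none.
Not in check and no legal moves → stalemate.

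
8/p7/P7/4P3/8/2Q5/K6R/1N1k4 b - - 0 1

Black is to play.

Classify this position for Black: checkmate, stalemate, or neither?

Black to move; black king on d1.
In check: no.
King squares — c1: attacked by Qc3; e1: attacked by Qc3; c2: attacked by Rh2; d2: attacked by Nb1; e2: attacked by Rh2.
Legal moves for Black: none.
Not in check and no legal moves → stalemate.

stalemate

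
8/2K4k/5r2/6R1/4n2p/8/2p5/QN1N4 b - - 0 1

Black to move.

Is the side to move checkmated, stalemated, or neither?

neither

Black to move; black king on h7.
In check: no.
Legal moves for Black include: Kh8, Kh6, Rf8, Rf7+, Rh6, Rg6, Re6, Rd6, Rc6+, Rb6, Ra6, Rf5, Rf4, Rf3, Rf2, Rf1, Nd6, Nxg5, ... (list truncated; more exist).
Black has legal moves and is not in check → neither.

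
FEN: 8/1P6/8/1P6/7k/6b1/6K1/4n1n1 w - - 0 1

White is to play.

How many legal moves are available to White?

3

White to move; king on g2.
In check: yes, from the black knight on e1.
Legal moves: Kh1, Kxg1, Kf1.
Count: 3.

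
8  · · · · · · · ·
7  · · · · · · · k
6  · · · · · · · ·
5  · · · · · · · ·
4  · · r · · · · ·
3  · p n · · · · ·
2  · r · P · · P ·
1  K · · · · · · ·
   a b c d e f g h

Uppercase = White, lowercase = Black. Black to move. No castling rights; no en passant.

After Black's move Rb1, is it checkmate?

yes

After Rb1: white king on a1; in check: yes, from the black rook on b1.
King squares — b1: attacked by Nc3; a2: attacked by Pb3; b2: attacked by Rb1.
White has no legal moves → checkmate.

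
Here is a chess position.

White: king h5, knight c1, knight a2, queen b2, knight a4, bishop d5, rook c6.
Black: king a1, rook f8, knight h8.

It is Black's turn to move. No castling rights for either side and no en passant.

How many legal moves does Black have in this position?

0

Black to move; king on a1.
In check: yes, from the white queen on b2.
Legal moves: none.
Count: 0.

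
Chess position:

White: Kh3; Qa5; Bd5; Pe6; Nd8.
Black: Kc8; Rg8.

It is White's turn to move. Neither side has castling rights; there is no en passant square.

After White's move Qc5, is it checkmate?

After Qc5: black king on c8; in check: yes, from the white queen on c5.
Black has 2 legal replies: Kxd8, Kb8.
In check but a legal move exists → not checkmate.

no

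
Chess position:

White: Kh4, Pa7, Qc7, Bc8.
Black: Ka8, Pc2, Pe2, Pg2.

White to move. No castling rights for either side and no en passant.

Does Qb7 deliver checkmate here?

After Qb7: black king on a8; in check: yes, from the white queen on b7.
King squares — a7: attacked by Qb7; b7: attacked by Bc8; b8: attacked by Pa7.
Black has no legal moves → checkmate.

yes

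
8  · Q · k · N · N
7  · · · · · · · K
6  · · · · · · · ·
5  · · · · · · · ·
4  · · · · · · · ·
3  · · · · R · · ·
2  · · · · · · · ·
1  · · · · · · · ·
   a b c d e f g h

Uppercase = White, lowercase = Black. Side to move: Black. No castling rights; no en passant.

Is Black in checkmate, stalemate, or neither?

checkmate

Black to move; black king on d8.
In check: yes, from the white queen on b8.
King squares — c7: attacked by Qb8; d7: attacked by Nf8; e7: attacked by Re3; c8: attacked by Qb8; e8: attacked by Re3.
Legal moves for Black: none.
In check with no legal moves → checkmate.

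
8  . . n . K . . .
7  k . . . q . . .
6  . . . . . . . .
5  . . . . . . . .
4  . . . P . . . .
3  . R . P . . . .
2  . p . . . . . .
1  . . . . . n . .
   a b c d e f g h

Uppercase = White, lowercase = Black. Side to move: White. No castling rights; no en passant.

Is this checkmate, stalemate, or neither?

White to move; white king on e8.
In check: yes, from the black queen on e7.
King squares — d7: attacked by Qe7; e7: attacked by Nc8; f7: attacked by Qe7; d8: attacked by Qe7; f8: attacked by Qe7.
Legal moves for White: none.
In check with no legal moves → checkmate.

checkmate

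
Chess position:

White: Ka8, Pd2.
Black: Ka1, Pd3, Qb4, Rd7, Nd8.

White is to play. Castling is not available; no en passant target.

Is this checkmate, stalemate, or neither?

White to move; white king on a8.
In check: no.
King squares — a7: attacked by Rd7; b7: attacked by Qb4; b8: attacked by Qb4.
Legal moves for White: none.
Not in check and no legal moves → stalemate.

stalemate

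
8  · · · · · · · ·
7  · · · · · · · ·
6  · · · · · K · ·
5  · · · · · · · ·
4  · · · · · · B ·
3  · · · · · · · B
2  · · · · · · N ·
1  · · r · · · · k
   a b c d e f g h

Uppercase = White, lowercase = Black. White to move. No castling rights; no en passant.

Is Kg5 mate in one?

After Kg5: black king on h1; in check: no.
Black is not in check, so this cannot be checkmate.

no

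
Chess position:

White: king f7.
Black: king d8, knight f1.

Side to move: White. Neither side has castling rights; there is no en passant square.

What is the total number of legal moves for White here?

6

White to move; king on f7.
In check: no.
Legal moves: Kg8, Kf8, Kg7, Kg6, Kf6, Ke6.
Count: 6.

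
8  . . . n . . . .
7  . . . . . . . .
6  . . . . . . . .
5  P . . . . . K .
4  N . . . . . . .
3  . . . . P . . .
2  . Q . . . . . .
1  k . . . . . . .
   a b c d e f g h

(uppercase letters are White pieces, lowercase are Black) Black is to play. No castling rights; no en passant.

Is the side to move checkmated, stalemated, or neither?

Black to move; black king on a1.
In check: yes, from the white queen on b2.
King squares — b1: attacked by Qb2; a2: attacked by Qb2; b2: attacked by Na4.
Legal moves for Black: none.
In check with no legal moves → checkmate.

checkmate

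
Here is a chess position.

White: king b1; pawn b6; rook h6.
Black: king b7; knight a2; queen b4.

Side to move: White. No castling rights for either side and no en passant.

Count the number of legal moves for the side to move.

White to move; king on b1.
In check: yes, from the black queen on b4.
Legal moves: Kc2, Kxa2, Ka1.
Count: 3.

3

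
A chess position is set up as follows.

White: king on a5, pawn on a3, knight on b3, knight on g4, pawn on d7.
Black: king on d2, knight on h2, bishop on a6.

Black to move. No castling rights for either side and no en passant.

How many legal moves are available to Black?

6

Black to move; king on d2.
In check: yes, from the white knight on b3.
Legal moves: Kd3, Kc3, Ke2, Kc2, Ke1, Kd1.
Count: 6.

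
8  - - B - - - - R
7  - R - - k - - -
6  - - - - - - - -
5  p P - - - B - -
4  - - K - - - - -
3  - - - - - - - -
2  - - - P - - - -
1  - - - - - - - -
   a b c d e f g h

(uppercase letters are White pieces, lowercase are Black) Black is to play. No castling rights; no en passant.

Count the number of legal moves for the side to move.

2

Black to move; king on e7.
In check: yes, from the white rook on b7.
Legal moves: Kf6, Kd6.
Count: 2.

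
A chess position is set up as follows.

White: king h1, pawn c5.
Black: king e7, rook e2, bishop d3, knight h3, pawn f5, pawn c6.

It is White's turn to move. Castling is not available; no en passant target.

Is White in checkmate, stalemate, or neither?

White to move; white king on h1.
In check: no.
King squares — g1: attacked by Nh3; g2: attacked by Re2; h2: attacked by Re2.
Legal moves for White: none.
Not in check and no legal moves → stalemate.

stalemate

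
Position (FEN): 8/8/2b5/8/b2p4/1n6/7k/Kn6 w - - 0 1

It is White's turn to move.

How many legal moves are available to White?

White to move; king on a1.
In check: yes, from the black knight on b3.
Legal moves: Kb2, Ka2, Kxb1.
Count: 3.

3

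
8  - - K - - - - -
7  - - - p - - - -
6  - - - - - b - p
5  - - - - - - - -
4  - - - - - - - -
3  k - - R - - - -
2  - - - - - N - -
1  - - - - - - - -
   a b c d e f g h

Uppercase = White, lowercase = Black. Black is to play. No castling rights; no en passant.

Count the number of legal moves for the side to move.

Black to move; king on a3.
In check: yes, from the white rook on d3.
Legal moves: Kb4, Ka4, Kb2, Ka2, Bc3.
Count: 5.

5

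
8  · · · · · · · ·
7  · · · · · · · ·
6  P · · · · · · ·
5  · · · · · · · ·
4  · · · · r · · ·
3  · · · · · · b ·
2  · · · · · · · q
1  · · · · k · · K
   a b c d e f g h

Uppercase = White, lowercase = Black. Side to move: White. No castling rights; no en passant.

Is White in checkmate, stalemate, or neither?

White to move; white king on h1.
In check: yes, from the black queen on h2.
King squares — g1: attacked by Qh2; g2: attacked by Qh2; h2: attacked by Bg3.
Legal moves for White: none.
In check with no legal moves → checkmate.

checkmate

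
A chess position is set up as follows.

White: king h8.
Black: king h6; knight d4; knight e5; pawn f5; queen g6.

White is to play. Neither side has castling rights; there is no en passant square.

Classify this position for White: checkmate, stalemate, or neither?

stalemate

White to move; white king on h8.
In check: no.
King squares — g7: attacked by Qg6; h7: attacked by Qg6; g8: attacked by Qg6.
Legal moves for White: none.
Not in check and no legal moves → stalemate.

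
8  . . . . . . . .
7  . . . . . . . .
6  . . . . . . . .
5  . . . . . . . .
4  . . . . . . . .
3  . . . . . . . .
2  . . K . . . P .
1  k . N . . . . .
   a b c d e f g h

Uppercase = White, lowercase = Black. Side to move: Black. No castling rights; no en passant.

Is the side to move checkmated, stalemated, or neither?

stalemate

Black to move; black king on a1.
In check: no.
King squares — b1: attacked by Kc2; a2: attacked by Nc1; b2: attacked by Kc2.
Legal moves for Black: none.
Not in check and no legal moves → stalemate.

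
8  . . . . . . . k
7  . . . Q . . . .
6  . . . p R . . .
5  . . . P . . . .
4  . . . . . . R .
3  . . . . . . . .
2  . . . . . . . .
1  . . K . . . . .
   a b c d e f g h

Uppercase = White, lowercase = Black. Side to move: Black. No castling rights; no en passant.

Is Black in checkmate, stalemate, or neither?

Black to move; black king on h8.
In check: no.
King squares — g7: attacked by Rg4; h7: attacked by Qd7; g8: attacked by Rg4.
Legal moves for Black: none.
Not in check and no legal moves → stalemate.

stalemate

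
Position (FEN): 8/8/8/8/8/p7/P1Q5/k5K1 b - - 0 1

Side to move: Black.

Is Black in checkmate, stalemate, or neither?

stalemate

Black to move; black king on a1.
In check: no.
King squares — b1: attacked by Qc2; a2: attacked by Qc2; b2: attacked by Qc2.
Legal moves for Black: none.
Not in check and no legal moves → stalemate.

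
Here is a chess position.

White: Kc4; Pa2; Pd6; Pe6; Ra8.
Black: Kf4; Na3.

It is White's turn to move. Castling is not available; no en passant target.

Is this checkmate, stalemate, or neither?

neither

White to move; white king on c4.
In check: yes, from the black knight on a3.
Legal moves for White: Kd5, Kc5, Kd4, Kb4, Kd3, Kc3, Kb3, Rxa3.
White is in check but has 8 legal moves → neither.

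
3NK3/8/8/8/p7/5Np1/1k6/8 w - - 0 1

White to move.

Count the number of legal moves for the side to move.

White to move; king on e8.
In check: no.
Legal moves: Kf8, Kf7, Ke7, Kd7, Nf7, Nb7, Ne6, Nc6, Ng5, Ne5, Nh4, Nd4, Nh2, Nd2, Ng1, Ne1.
Count: 16.

16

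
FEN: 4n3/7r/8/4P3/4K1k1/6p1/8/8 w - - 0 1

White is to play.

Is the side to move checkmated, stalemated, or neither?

White to move; white king on e4.
In check: no.
Legal moves for White: Kd5, Kd4, Ke3, Kd3, e6.
White has 5 legal moves and is not in check → neither.

neither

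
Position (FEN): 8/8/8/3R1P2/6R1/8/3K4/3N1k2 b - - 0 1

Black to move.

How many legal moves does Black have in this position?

0

Black to move; king on f1.
In check: no.
Legal moves: none.
Count: 0.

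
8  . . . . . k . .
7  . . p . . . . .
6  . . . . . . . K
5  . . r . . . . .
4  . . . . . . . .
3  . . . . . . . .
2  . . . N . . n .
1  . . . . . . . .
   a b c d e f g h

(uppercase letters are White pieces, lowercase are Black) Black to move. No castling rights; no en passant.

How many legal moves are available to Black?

Black to move; king on f8.
In check: no.
Legal moves: Kg8, Ke8, Kf7, Ke7, Rc6+, Rh5+, Rg5, Rf5, Re5, Rd5, Rb5, Ra5, Rc4, Rc3, Rc2, Rc1, Nh4, Nf4, Ne3, Ne1, c6.
Count: 21.

21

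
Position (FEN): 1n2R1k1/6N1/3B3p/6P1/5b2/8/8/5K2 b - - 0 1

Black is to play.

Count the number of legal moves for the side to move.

3

Black to move; king on g8.
In check: yes, from the white rook on e8.
Legal moves: Kh7, Kxg7, Kf7.
Count: 3.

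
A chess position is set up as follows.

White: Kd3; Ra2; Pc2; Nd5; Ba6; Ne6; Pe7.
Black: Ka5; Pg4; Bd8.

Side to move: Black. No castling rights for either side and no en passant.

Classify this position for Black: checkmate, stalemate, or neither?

Black to move; black king on a5.
In check: yes, from the white rook on a2.
King squares — a4: attacked by Ra2; b4: attacked by Nd5; b5: attacked by Ba6; a6: attacked by Ra2; b6: attacked by Nd5.
Legal moves for Black: none.
In check with no legal moves → checkmate.

checkmate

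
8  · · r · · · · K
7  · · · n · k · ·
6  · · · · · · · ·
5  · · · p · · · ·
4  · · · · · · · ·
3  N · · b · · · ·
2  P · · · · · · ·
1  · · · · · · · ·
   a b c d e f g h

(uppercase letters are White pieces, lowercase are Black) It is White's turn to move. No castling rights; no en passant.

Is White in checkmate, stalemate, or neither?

checkmate

White to move; white king on h8.
In check: yes, from the black rook on c8.
King squares — g7: attacked by Kf7; h7: attacked by Bd3; g8: attacked by Kf7.
Legal moves for White: none.
In check with no legal moves → checkmate.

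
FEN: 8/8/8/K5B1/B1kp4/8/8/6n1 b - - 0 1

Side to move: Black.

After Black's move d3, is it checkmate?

no

After d3: white king on a5; in check: no.
White is not in check, so this cannot be checkmate.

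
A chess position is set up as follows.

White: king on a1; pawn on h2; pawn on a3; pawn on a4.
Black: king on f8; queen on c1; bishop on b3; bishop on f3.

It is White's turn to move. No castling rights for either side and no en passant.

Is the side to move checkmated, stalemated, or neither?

White to move; white king on a1.
In check: yes, from the black queen on c1.
King squares — b1: attacked by Qc1; a2: attacked by Bb3; b2: attacked by Qc1.
Legal moves for White: none.
In check with no legal moves → checkmate.

checkmate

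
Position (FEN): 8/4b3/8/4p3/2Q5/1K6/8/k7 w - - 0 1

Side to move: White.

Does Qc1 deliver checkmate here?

After Qc1: black king on a1; in check: yes, from the white queen on c1.
King squares — b1: attacked by Qc1; a2: attacked by Kb3; b2: attacked by Qc1.
Black has no legal moves → checkmate.

yes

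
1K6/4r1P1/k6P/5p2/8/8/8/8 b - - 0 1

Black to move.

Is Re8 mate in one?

no

After Re8: white king on b8; in check: yes, from the black rook on e8.
White has 1 legal reply: Kc7.
In check but a legal move exists → not checkmate.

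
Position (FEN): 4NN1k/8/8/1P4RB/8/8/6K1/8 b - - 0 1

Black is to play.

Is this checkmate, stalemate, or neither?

Black to move; black king on h8.
In check: no.
King squares — g7: attacked by Rg5; h7: attacked by Nf8; g8: attacked by Rg5.
Legal moves for Black: none.
Not in check and no legal moves → stalemate.

stalemate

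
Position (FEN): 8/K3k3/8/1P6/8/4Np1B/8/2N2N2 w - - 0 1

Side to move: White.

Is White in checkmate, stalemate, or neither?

neither

White to move; white king on a7.
In check: no.
Legal moves for White include: Kb8, Ka8, Kb7, Kb6, Ka6, Bc8, Bd7, Be6, Bf5, Bg4, Bg2, Nf5+, Nd5+, Ng4, Nc4, Ng2, Nc2, Nd1, ... (list truncated; more exist).
White has legal moves and is not in check → neither.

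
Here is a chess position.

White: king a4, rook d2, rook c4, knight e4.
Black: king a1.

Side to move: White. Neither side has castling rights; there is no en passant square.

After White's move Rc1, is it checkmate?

After Rc1: black king on a1; in check: yes, from the white rook on c1.
King squares — b1: attacked by Rc1; a2: attacked by Rd2; b2: attacked by Rd2.
Black has no legal moves → checkmate.

yes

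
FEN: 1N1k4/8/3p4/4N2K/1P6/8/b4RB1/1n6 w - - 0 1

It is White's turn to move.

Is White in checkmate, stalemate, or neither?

White to move; white king on h5.
In check: no.
Legal moves for White include: Nbd7, Nbc6+, Na6, Kh6, Kg6, Kg5, Kh4, Kg4, Nf7+, Ned7, Ng6, Nec6+, Ng4, Nc4, Nf3, Nd3, Ba8, Bb7, ... (list truncated; more exist).
White has legal moves and is not in check → neither.

neither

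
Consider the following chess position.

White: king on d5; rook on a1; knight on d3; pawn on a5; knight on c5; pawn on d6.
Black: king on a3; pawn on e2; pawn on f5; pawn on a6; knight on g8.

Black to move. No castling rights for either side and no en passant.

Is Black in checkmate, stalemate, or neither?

Black to move; black king on a3.
In check: yes, from the white rook on a1.
King squares — a2: attacked by Ra1; b2: attacked by Nd3; b3: attacked by Nc5; a4: attacked by Ra1; b4: attacked by Nd3.
Legal moves for Black: none.
In check with no legal moves → checkmate.

checkmate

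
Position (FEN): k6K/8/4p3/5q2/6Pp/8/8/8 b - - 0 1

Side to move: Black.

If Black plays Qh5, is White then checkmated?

After Qh5: white king on h8; in check: yes, from the black queen on h5.
White has 3 legal replies: Kg8, Kg7, gxh5.
In check but a legal move exists → not checkmate.

no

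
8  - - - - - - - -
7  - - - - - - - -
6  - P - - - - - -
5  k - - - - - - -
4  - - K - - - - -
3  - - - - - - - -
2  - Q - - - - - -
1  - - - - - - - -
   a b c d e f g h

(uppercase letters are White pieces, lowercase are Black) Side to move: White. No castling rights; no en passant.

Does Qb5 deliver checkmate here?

yes

After Qb5: black king on a5; in check: yes, from the white queen on b5.
King squares — a4: attacked by Qb5; b4: attacked by Kc4; b5: attacked by Kc4; a6: attacked by Qb5; b6: attacked by Qb5.
Black has no legal moves → checkmate.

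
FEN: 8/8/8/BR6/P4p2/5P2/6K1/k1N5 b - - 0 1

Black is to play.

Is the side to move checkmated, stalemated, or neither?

stalemate

Black to move; black king on a1.
In check: no.
King squares — b1: attacked by Rb5; a2: attacked by Nc1; b2: attacked by Rb5.
Legal moves for Black: none.
Not in check and no legal moves → stalemate.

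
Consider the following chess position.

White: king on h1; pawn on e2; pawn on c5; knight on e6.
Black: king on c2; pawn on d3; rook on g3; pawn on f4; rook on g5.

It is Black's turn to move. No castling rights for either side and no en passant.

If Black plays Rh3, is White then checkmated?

After Rh3: white king on h1; in check: yes, from the black rook on h3.
King squares — g1: attacked by Rg5; g2: attacked by Rg5; h2: attacked by Rh3.
White has no legal moves → checkmate.

yes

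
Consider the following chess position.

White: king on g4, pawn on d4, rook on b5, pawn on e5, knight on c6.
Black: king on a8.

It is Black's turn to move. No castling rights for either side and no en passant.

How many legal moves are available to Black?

Black to move; king on a8.
In check: no.
Legal moves: none.
Count: 0.

0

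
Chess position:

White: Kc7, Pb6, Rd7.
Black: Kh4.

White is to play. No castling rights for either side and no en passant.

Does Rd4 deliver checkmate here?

After Rd4: black king on h4; in check: yes, from the white rook on d4.
Black has 4 legal replies: Kh5, Kg5, Kh3, Kg3.
In check but a legal move exists → not checkmate.

no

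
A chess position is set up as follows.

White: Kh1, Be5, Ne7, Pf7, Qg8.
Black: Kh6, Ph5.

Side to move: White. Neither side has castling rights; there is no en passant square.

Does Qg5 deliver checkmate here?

no

After Qg5: black king on h6; in check: yes, from the white queen on g5.
Black has 2 legal replies: Kh7, Kxg5.
In check but a legal move exists → not checkmate.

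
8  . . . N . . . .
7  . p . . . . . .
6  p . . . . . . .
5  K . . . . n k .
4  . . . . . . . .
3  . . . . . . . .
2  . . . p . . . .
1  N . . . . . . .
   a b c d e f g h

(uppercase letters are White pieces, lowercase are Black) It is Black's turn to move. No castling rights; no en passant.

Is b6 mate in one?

After b6: white king on a5; in check: yes, from the black pawn on b6.
White has 4 legal replies: Kxb6, Kxa6, Kb4, Ka4.
In check but a legal move exists → not checkmate.

no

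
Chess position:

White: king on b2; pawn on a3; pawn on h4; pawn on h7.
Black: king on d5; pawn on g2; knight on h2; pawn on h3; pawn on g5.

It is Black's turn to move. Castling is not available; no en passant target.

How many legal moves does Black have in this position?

17

Black to move; king on d5.
In check: no.
Legal moves: Ke6, Kd6, Kc6, Ke5, Kc5, Ke4, Kd4, Kc4, Ng4, Nf3, Nf1, gxh4, g4, g1=Q, g1=R, g1=B, g1=N.
Count: 17.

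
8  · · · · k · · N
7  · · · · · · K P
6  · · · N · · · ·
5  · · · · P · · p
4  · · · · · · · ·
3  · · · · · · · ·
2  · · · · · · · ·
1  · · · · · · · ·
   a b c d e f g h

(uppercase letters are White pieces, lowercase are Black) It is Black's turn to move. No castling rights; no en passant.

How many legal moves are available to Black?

Black to move; king on e8.
In check: yes, from the white knight on d6.
Legal moves: Kd8, Ke7, Kd7.
Count: 3.

3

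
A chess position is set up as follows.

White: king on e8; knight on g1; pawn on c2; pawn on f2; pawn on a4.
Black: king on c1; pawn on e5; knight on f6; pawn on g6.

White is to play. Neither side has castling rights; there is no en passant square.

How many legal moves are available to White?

4

White to move; king on e8.
In check: yes, from the black knight on f6.
Legal moves: Kf8, Kd8, Kf7, Ke7.
Count: 4.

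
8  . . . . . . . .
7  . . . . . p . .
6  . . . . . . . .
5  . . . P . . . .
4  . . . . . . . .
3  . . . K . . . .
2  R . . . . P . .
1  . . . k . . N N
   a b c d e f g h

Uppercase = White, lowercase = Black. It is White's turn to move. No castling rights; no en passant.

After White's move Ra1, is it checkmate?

After Ra1: black king on d1; in check: yes, from the white rook on a1.
King squares — c1: attacked by Ra1; e1: attacked by Ra1; c2: attacked by Kd3; d2: attacked by Kd3; e2: attacked by Ng1.
Black has no legal moves → checkmate.

yes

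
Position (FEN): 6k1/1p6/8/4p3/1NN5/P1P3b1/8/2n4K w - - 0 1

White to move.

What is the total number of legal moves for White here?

White to move; king on h1.
In check: no.
Legal moves: Nd6, Nb6, Nxe5, Na5, Ne3, Nd2, Nb2, Nc6, Na6, Nd5, Nd3, Nc2, Na2, Kg2, Kg1, a4.
Count: 16.

16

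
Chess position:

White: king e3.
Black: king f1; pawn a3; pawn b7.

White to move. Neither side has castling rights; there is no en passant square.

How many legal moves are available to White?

White to move; king on e3.
In check: no.
Legal moves: Kf4, Ke4, Kd4, Kf3, Kd3, Kd2.
Count: 6.

6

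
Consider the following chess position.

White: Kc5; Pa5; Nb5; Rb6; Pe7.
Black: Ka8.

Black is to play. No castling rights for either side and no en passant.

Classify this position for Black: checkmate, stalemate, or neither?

Black to move; black king on a8.
In check: no.
King squares — a7: attacked by Nb5; b7: attacked by Rb6; b8: attacked by Rb6.
Legal moves for Black: none.
Not in check and no legal moves → stalemate.

stalemate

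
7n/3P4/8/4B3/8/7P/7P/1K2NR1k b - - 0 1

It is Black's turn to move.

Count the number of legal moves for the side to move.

Black to move; king on h1.
In check: yes, from the white rook on f1.
Legal moves: none.
Count: 0.

0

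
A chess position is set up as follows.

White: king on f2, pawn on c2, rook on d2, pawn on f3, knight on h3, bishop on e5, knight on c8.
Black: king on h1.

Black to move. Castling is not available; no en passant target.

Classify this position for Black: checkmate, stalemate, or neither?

stalemate

Black to move; black king on h1.
In check: no.
King squares — g1: attacked by Kf2; g2: attacked by Kf2; h2: attacked by Be5.
Legal moves for Black: none.
Not in check and no legal moves → stalemate.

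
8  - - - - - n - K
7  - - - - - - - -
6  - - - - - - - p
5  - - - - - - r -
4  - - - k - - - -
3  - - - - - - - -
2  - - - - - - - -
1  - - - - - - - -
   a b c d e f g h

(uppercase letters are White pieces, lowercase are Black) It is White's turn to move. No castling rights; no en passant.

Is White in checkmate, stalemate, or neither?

White to move; white king on h8.
In check: no.
King squares — g7: attacked by Rg5; h7: attacked by Nf8; g8: attacked by Rg5.
Legal moves for White: none.
Not in check and no legal moves → stalemate.

stalemate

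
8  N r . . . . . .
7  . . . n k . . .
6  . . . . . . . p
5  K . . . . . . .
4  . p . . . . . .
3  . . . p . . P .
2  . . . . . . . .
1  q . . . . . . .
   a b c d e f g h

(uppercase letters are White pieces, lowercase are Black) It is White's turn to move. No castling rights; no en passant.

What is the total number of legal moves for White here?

0

White to move; king on a5.
In check: yes, from the black queen on a1.
Legal moves: none.
Count: 0.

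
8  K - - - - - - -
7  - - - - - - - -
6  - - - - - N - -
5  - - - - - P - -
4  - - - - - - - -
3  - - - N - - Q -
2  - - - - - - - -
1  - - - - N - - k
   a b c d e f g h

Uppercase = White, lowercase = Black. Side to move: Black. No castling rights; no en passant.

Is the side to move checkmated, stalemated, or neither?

stalemate

Black to move; black king on h1.
In check: no.
King squares — g1: attacked by Qg3; g2: attacked by Ne1; h2: attacked by Qg3.
Legal moves for Black: none.
Not in check and no legal moves → stalemate.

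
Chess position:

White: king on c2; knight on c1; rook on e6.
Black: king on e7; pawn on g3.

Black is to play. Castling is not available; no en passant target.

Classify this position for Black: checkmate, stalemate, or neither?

neither

Black to move; black king on e7.
In check: yes, from the white rook on e6.
Legal moves for Black: Kf8, Kd8, Kf7, Kd7, Kxe6.
Black is in check but has 5 legal moves → neither.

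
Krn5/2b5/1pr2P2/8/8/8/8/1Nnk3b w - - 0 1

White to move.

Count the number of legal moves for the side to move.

White to move; king on a8.
In check: yes, from the black rook on b8.
Legal moves: none.
Count: 0.

0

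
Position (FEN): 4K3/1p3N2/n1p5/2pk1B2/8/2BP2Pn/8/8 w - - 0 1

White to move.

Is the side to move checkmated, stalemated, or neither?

White to move; white king on e8.
In check: no.
Legal moves for White include: Kf8, Kd8, Ke7, Kd7, Nh8, Nd8, Nh6, Nd6, Ng5, Ne5, Bc8, Bh7, Bd7, Bg6, Be6+, Bg4, Be4+, Bxh3, ... (list truncated; more exist).
White has legal moves and is not in check → neither.

neither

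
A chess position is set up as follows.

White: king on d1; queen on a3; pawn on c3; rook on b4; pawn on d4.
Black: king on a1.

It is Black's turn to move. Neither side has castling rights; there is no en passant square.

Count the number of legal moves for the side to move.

0

Black to move; king on a1.
In check: yes, from the white queen on a3.
Legal moves: none.
Count: 0.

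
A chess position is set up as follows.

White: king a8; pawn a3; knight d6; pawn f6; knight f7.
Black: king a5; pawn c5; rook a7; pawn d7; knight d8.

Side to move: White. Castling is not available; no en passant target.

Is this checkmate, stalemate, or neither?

neither

White to move; white king on a8.
In check: yes, from the black rook on a7.
Legal moves for White: Kb8, Kxa7.
White is in check but has 2 legal moves → neither.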